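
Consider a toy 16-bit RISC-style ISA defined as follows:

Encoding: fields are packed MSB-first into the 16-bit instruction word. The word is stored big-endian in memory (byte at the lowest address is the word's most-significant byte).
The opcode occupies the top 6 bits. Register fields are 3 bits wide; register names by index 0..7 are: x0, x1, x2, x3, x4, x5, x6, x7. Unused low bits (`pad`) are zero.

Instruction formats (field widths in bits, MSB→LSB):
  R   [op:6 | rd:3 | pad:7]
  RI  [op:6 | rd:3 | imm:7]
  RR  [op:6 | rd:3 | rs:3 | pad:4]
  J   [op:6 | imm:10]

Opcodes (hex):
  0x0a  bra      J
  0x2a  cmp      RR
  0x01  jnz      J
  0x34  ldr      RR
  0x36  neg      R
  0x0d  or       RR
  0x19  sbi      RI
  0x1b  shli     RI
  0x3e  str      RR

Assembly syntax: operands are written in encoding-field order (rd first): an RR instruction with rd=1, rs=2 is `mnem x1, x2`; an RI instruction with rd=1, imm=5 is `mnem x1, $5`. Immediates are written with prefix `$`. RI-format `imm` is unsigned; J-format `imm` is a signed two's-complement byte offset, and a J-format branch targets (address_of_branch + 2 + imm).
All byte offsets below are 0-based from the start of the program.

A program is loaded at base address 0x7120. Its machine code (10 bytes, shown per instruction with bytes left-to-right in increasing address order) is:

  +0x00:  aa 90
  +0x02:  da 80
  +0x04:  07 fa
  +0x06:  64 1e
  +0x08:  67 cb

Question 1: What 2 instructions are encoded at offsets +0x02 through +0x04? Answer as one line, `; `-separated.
neg x5; jnz $-6

+0x02: da 80 ⇒ word 0xda80 (big)
  opcode bits[15:10]=0x36: neg/R
  rd@[9:7]=0x5 ⇒ x5
+0x04: 07 fa ⇒ word 0x07fa (big)
  opcode bits[15:10]=0x1: jnz/J
  imm@[9:0]=0x3fa (s10→-6) ⇒ $-6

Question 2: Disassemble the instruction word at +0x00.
cmp x5, x1

+0x00: aa 90 ⇒ word 0xaa90 (big)
  top 6b → 0x2a → cmp [RR]
  rd: (w>>7)&0x7=0x5 → x5
  rs: (w>>4)&0x7=0x1 → x1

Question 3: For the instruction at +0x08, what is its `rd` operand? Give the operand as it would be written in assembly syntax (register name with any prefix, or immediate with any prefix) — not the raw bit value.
off 0x08: read 67 cb as big → 0x67cb
  op=0x67cb>>10=0x19 ⇒ sbi (RI)
  [9:7] rd=7 = x7
  [6:0] imm=75 = $75

x7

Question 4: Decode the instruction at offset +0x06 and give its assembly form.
+0x06: 64 1e ⇒ word 0x641e (big)
  op=0x641e>>10=0x19 ⇒ sbi (RI)
  rd: (w>>7)&0x7=0x0 → x0
  imm: (w>>0)&0x7f=0x1e → $30

sbi x0, $30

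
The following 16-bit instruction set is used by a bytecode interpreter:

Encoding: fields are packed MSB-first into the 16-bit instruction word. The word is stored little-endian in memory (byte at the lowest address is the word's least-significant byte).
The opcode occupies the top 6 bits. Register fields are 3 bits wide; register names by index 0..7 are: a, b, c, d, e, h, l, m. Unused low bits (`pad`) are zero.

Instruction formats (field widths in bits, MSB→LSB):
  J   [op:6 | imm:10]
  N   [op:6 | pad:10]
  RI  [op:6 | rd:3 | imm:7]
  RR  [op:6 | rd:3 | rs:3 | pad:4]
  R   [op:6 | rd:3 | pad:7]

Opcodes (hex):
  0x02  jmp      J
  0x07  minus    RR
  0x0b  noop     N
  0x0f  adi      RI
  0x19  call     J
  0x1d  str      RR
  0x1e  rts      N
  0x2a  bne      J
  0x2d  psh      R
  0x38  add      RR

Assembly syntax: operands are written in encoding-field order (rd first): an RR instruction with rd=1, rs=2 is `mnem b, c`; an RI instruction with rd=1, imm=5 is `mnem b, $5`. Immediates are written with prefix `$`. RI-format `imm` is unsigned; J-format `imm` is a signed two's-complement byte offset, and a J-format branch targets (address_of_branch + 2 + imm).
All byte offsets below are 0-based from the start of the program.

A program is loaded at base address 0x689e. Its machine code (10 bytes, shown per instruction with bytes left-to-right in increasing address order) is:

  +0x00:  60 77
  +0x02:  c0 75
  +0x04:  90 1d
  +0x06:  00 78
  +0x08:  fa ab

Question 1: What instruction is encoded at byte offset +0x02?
str d, e

@+02  little-endian(c0 75) = 0x75c0
  opcode bits[15:10]=0x1d: str/RR
  rd@[9:7]=0x3 ⇒ d
  rs@[6:4]=0x4 ⇒ e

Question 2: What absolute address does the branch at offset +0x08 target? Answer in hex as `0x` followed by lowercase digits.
+0x08: fa ab ⇒ word 0xabfa (little)
  top 6b → 0x2a → bne [J]
  imm: (w>>0)&0x3ff=0x3fa (s10→-6) → $-6
  target = base 0x689e + off 0x08 + 2 + imm -6 = 0x68a2

0x68a2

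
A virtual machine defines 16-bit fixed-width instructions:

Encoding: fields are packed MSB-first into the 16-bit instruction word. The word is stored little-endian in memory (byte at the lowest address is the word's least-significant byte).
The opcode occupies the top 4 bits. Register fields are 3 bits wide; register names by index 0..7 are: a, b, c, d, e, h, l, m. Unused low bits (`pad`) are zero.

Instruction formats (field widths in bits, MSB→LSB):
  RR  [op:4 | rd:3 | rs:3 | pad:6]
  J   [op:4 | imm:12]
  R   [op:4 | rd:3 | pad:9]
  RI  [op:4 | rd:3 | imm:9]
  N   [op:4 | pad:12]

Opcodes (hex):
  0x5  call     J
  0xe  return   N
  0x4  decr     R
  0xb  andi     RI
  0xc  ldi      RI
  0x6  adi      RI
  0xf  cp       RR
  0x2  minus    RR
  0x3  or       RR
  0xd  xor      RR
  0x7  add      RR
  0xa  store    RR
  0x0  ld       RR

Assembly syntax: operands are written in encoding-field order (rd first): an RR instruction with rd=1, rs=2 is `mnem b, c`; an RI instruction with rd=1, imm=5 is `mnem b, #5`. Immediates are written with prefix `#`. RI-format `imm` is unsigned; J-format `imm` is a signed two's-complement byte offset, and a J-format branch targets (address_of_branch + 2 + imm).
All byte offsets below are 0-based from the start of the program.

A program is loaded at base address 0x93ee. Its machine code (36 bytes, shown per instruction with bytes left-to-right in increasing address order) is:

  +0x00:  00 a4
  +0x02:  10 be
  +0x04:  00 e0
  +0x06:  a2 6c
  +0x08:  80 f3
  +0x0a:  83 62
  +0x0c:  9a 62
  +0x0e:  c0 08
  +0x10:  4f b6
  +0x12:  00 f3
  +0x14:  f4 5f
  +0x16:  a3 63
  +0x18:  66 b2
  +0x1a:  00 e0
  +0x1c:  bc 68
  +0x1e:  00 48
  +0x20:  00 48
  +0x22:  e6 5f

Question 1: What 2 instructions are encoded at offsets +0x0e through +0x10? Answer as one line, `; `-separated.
+0x0e: c0 08 ⇒ word 0x08c0 (little)
  top 4b → 0x0 → ld [RR]
  [11:9] rd=4 = e
  [8:6] rs=3 = d
+0x10: 4f b6 ⇒ word 0xb64f (little)
  top 4b → 0xb → andi [RI]
  [11:9] rd=3 = d
  [8:0] imm=79 = #79

ld e, d; andi d, #79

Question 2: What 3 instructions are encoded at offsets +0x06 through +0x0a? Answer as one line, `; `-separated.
off 0x06: read a2 6c as little → 0x6ca2
  top 4b → 0x6 → adi [RI]
  rd: (w>>9)&0x7=0x6 → l
  imm: (w>>0)&0x1ff=0xa2 → #162
off 0x08: read 80 f3 as little → 0xf380
  top 4b → 0xf → cp [RR]
  rd: (w>>9)&0x7=0x1 → b
  rs: (w>>6)&0x7=0x6 → l
off 0x0a: read 83 62 as little → 0x6283
  top 4b → 0x6 → adi [RI]
  rd: (w>>9)&0x7=0x1 → b
  imm: (w>>0)&0x1ff=0x83 → #131

adi l, #162; cp b, l; adi b, #131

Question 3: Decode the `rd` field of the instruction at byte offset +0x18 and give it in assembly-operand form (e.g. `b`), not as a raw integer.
[18] 66 b2 → 0xb266
  op=0xb266>>12=0xb ⇒ andi (RI)
  [11:9] rd=1 = b
  [8:0] imm=102 = #102

b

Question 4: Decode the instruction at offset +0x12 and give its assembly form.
cp b, e

[12] 00 f3 → 0xf300
  top 4b → 0xf → cp [RR]
  rd: (w>>9)&0x7=0x1 → b
  rs: (w>>6)&0x7=0x4 → e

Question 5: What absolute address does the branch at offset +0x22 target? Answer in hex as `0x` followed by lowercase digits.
+0x22: e6 5f ⇒ word 0x5fe6 (little)
  op=0x5fe6>>12=0x5 ⇒ call (J)
  [11:0] imm=4070 (s12→-26) = #-26
  target = base 0x93ee + off 0x22 + 2 + imm -26 = 0x93f8

0x93f8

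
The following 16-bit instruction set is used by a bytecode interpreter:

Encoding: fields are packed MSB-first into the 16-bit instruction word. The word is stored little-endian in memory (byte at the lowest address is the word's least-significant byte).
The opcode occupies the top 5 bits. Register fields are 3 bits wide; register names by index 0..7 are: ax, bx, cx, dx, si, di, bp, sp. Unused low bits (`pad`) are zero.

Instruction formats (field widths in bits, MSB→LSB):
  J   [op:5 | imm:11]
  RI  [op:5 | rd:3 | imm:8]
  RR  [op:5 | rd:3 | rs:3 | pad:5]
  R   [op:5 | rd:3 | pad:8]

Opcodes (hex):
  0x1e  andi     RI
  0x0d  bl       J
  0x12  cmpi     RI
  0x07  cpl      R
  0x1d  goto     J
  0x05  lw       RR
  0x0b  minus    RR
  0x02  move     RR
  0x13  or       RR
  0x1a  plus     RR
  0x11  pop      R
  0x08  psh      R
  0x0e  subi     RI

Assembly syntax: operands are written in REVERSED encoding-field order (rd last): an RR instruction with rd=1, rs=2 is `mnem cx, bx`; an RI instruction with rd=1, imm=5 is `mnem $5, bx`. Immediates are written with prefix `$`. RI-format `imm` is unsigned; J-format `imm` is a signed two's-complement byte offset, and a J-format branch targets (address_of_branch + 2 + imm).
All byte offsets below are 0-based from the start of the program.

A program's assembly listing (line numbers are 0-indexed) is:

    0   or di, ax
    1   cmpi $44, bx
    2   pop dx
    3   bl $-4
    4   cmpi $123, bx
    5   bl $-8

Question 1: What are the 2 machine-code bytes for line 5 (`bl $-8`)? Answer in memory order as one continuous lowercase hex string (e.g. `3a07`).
f86f

line 5 (bl): pack op=0xd:5|imm=-8:11 = 0x6ff8; little→ f8 6f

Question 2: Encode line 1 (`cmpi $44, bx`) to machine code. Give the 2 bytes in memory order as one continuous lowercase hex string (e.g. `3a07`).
2c91

line 1 (cmpi): pack op=0x12:5|rd=1:3|imm=44:8 = 0x912c; little→ 2c 91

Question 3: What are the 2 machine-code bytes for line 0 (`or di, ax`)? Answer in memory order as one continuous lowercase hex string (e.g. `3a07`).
line 0 (or): pack op=0x13:5|rd=0:3|rs=5:3|pad=0:5 = 0x98a0; little→ a0 98

a098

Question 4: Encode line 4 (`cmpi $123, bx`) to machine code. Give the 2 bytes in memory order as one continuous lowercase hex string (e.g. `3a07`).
7b91

line 4 (cmpi): pack op=0x12:5|rd=1:3|imm=123:8 = 0x917b; little→ 7b 91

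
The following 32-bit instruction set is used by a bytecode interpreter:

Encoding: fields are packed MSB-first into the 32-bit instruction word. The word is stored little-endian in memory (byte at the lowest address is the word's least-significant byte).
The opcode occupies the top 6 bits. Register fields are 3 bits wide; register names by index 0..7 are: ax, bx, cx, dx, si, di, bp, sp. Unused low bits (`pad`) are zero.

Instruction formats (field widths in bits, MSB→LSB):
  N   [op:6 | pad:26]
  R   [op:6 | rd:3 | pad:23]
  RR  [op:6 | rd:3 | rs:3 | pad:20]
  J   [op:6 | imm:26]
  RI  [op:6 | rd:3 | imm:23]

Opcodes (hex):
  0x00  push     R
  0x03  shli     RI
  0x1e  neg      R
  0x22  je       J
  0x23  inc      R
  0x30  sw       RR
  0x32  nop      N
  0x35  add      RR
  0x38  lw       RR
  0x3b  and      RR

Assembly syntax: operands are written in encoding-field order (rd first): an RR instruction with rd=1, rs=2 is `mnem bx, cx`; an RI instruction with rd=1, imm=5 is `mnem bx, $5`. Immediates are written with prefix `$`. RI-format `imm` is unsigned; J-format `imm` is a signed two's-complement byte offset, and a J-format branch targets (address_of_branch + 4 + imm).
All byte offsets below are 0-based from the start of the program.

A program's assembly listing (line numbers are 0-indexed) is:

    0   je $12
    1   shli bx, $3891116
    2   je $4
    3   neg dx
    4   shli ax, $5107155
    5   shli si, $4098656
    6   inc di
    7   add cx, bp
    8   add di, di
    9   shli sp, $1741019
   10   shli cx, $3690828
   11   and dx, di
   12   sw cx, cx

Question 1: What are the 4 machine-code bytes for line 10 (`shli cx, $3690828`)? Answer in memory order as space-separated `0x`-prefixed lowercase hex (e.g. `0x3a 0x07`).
L10: shli op=0x3:6|rd=2:3|imm=3690828:23 ⇒ 0x0d38514c ⇒ little 4c 51 38 0d

0x4c 0x51 0x38 0x0d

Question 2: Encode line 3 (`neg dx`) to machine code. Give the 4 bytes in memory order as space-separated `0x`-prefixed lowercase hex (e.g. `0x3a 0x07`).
3. neg fields op=0x1e:6|rd=3:3|pad=0:23 → word 79800000h → 00 00 80 79

0x00 0x00 0x80 0x79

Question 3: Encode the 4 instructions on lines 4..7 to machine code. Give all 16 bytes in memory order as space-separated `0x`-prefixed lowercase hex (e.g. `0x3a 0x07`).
L4: shli op=0x3:6|rd=0:3|imm=5107155:23 ⇒ 0x0c4dedd3 ⇒ little d3 ed 4d 0c
L5: shli op=0x3:6|rd=4:3|imm=4098656:23 ⇒ 0x0e3e8a60 ⇒ little 60 8a 3e 0e
L6: inc op=0x23:6|rd=5:3|pad=0:23 ⇒ 0x8e800000 ⇒ little 00 00 80 8e
L7: add op=0x35:6|rd=2:3|rs=6:3|pad=0:20 ⇒ 0xd5600000 ⇒ little 00 00 60 d5

0xd3 0xed 0x4d 0x0c 0x60 0x8a 0x3e 0x0e 0x00 0x00 0x80 0x8e 0x00 0x00 0x60 0xd5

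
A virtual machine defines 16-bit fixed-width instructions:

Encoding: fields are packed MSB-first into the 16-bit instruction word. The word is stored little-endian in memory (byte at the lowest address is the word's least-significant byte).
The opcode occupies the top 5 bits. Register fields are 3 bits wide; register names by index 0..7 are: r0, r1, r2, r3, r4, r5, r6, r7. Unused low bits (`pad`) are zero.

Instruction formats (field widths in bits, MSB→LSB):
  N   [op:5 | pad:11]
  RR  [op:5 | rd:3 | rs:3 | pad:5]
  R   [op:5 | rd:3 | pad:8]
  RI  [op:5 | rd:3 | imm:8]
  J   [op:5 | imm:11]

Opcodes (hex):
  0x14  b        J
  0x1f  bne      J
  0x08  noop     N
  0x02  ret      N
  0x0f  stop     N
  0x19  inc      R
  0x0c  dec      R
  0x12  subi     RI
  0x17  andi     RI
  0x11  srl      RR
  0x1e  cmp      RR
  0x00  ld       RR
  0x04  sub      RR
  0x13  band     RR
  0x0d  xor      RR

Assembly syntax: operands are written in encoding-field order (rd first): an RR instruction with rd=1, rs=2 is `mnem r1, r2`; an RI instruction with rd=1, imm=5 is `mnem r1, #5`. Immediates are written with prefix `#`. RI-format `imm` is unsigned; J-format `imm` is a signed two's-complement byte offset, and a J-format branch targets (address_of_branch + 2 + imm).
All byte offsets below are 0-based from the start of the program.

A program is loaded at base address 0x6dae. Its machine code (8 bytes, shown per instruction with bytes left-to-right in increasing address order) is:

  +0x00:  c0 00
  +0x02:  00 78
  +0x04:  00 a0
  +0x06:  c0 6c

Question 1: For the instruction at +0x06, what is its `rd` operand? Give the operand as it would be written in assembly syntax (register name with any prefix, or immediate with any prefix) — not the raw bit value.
r4

@+06  little-endian(c0 6c) = 0x6cc0
  op=0x6cc0>>11=0xd ⇒ xor (RR)
  rd: (w>>8)&0x7=0x4 → r4
  rs: (w>>5)&0x7=0x6 → r6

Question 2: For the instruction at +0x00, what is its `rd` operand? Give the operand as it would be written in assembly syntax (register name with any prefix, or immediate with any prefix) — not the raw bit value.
+0x00: c0 00 ⇒ word 0x00c0 (little)
  top 5b → 0x0 → ld [RR]
  [10:8] rd=0 = r0
  [7:5] rs=6 = r6

r0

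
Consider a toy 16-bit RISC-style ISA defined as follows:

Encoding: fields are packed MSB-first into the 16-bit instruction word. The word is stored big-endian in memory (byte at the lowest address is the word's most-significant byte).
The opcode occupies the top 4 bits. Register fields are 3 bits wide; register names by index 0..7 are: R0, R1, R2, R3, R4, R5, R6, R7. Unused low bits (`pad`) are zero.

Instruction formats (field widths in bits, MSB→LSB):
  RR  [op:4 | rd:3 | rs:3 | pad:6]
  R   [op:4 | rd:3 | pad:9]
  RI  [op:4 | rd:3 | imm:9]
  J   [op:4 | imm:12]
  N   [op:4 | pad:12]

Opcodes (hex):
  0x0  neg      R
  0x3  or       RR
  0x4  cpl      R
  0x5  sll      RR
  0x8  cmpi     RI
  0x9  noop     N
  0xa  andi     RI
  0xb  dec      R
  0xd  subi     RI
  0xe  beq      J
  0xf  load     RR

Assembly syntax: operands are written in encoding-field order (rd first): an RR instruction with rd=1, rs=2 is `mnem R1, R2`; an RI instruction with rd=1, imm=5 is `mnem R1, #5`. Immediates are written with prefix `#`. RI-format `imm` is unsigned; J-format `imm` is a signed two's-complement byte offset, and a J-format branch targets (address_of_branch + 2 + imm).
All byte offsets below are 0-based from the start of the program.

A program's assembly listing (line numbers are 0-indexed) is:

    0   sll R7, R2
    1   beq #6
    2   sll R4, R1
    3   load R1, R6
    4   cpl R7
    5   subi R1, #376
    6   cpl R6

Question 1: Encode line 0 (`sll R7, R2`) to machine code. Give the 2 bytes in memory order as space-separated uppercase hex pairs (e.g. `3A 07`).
0. sll fields op=0x5:4|rd=7:3|rs=2:3|pad=0:6 → word 5e80h → 5e 80

5E 80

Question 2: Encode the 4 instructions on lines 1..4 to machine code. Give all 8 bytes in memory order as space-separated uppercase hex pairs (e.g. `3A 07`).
E0 06 58 40 F3 80 4E 00

L1: beq op=0xe:4|imm=6:12 ⇒ 0xe006 ⇒ big e0 06
L2: sll op=0x5:4|rd=4:3|rs=1:3|pad=0:6 ⇒ 0x5840 ⇒ big 58 40
L3: load op=0xf:4|rd=1:3|rs=6:3|pad=0:6 ⇒ 0xf380 ⇒ big f3 80
L4: cpl op=0x4:4|rd=7:3|pad=0:9 ⇒ 0x4e00 ⇒ big 4e 00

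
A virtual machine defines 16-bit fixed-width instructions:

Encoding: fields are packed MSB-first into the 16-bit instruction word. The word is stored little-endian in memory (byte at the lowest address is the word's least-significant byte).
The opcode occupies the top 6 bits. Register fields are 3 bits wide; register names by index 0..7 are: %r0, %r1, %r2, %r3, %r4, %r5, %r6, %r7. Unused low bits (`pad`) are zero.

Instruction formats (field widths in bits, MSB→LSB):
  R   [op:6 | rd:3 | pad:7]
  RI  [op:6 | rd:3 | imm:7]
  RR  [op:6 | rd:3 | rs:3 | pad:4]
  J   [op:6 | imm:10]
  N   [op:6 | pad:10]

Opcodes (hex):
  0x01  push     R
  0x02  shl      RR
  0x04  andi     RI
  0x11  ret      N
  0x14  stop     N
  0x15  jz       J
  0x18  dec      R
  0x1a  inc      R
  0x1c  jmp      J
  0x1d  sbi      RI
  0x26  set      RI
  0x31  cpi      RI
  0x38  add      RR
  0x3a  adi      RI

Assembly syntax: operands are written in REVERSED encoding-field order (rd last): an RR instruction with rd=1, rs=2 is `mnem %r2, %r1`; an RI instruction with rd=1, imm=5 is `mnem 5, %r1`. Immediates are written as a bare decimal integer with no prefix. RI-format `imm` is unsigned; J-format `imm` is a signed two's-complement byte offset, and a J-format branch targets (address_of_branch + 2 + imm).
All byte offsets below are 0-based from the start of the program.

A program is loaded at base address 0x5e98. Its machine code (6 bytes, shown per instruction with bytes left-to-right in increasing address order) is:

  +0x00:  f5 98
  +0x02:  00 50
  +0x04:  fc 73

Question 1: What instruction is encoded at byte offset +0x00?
set 117, %r1

+0x00: f5 98 ⇒ word 0x98f5 (little)
  top 6b → 0x26 → set [RI]
  [9:7] rd=1 = %r1
  [6:0] imm=117 = 117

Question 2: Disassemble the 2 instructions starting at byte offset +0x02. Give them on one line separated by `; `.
[02] 00 50 → 0x5000
  opcode bits[15:10]=0x14: stop/N
[04] fc 73 → 0x73fc
  opcode bits[15:10]=0x1c: jmp/J
  imm: (w>>0)&0x3ff=0x3fc (s10→-4) → -4

stop; jmp -4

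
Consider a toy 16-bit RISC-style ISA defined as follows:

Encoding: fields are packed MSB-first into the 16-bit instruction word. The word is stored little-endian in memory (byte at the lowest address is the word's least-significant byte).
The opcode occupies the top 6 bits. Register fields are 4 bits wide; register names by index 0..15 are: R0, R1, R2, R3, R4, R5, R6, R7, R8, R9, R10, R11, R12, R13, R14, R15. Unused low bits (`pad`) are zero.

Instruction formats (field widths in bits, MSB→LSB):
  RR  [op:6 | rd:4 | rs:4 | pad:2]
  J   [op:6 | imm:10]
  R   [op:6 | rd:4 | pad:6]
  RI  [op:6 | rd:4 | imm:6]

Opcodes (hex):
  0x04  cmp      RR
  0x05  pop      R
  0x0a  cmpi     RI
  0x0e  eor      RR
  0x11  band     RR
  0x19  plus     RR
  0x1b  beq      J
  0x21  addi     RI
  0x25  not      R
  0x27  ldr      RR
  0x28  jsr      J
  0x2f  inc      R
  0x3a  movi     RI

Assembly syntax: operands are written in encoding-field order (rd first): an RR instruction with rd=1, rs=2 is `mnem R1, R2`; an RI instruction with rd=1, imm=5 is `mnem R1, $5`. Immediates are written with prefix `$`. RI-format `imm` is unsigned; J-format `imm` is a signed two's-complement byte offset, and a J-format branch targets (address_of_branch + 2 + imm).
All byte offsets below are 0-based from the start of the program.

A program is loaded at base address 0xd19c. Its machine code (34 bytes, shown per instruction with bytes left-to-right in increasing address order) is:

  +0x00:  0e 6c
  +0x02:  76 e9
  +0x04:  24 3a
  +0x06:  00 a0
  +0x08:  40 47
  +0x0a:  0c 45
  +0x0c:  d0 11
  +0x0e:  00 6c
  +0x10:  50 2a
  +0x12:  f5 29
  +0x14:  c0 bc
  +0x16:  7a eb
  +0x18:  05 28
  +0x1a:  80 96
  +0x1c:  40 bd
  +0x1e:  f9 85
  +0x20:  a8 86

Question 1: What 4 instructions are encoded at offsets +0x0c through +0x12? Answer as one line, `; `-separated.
cmp R7, R4; beq $0; cmpi R9, $16; cmpi R7, $53

+0x0c: d0 11 ⇒ word 0x11d0 (little)
  op=0x11d0>>10=0x4 ⇒ cmp (RR)
  rd: (w>>6)&0xf=0x7 → R7
  rs: (w>>2)&0xf=0x4 → R4
+0x0e: 00 6c ⇒ word 0x6c00 (little)
  op=0x6c00>>10=0x1b ⇒ beq (J)
  imm: (w>>0)&0x3ff=0x0 → $0
+0x10: 50 2a ⇒ word 0x2a50 (little)
  op=0x2a50>>10=0xa ⇒ cmpi (RI)
  rd: (w>>6)&0xf=0x9 → R9
  imm: (w>>0)&0x3f=0x10 → $16
+0x12: f5 29 ⇒ word 0x29f5 (little)
  op=0x29f5>>10=0xa ⇒ cmpi (RI)
  rd: (w>>6)&0xf=0x7 → R7
  imm: (w>>0)&0x3f=0x35 → $53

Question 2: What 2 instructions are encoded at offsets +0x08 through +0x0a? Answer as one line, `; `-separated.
band R13, R0; band R4, R3

off 0x08: read 40 47 as little → 0x4740
  opcode bits[15:10]=0x11: band/RR
  rd: (w>>6)&0xf=0xd → R13
  rs: (w>>2)&0xf=0x0 → R0
off 0x0a: read 0c 45 as little → 0x450c
  opcode bits[15:10]=0x11: band/RR
  rd: (w>>6)&0xf=0x4 → R4
  rs: (w>>2)&0xf=0x3 → R3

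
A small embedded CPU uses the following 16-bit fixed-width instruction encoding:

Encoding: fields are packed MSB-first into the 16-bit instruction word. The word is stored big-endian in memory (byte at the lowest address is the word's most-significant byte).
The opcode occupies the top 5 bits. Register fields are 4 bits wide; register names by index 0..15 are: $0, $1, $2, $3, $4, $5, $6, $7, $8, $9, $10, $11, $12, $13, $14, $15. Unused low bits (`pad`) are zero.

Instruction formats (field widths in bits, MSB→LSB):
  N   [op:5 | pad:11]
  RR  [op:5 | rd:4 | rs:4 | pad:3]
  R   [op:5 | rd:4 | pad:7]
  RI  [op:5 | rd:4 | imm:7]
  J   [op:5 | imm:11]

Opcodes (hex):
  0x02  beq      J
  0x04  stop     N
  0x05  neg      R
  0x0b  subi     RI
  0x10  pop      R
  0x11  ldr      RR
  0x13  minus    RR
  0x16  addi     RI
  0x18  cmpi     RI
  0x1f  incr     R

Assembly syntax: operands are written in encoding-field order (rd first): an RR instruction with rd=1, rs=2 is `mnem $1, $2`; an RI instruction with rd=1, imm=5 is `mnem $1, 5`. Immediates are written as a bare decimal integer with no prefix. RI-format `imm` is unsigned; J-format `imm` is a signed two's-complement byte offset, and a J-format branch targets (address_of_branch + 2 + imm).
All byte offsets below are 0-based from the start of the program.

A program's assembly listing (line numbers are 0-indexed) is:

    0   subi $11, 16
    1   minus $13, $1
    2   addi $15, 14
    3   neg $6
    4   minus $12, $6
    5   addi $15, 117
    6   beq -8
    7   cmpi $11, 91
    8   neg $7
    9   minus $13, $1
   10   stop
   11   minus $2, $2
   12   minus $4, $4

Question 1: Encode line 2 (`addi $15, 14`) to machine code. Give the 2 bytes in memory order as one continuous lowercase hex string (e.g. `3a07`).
b78e

2. addi fields op=0x16:5|rd=15:4|imm=14:7 → word b78eh → b7 8e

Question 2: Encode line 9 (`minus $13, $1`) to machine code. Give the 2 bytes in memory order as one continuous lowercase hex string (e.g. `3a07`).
9e88

line 9 (minus): pack op=0x13:5|rd=13:4|rs=1:4|pad=0:3 = 0x9e88; big→ 9e 88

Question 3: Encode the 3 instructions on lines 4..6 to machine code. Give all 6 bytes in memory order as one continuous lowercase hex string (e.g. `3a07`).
9e30b7f517f8

line 4 (minus): pack op=0x13:5|rd=12:4|rs=6:4|pad=0:3 = 0x9e30; big→ 9e 30
line 5 (addi): pack op=0x16:5|rd=15:4|imm=117:7 = 0xb7f5; big→ b7 f5
line 6 (beq): pack op=0x2:5|imm=-8:11 = 0x17f8; big→ 17 f8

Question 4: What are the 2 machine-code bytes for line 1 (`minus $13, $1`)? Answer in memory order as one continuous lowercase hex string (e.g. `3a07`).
9e88

1. minus fields op=0x13:5|rd=13:4|rs=1:4|pad=0:3 → word 9e88h → 9e 88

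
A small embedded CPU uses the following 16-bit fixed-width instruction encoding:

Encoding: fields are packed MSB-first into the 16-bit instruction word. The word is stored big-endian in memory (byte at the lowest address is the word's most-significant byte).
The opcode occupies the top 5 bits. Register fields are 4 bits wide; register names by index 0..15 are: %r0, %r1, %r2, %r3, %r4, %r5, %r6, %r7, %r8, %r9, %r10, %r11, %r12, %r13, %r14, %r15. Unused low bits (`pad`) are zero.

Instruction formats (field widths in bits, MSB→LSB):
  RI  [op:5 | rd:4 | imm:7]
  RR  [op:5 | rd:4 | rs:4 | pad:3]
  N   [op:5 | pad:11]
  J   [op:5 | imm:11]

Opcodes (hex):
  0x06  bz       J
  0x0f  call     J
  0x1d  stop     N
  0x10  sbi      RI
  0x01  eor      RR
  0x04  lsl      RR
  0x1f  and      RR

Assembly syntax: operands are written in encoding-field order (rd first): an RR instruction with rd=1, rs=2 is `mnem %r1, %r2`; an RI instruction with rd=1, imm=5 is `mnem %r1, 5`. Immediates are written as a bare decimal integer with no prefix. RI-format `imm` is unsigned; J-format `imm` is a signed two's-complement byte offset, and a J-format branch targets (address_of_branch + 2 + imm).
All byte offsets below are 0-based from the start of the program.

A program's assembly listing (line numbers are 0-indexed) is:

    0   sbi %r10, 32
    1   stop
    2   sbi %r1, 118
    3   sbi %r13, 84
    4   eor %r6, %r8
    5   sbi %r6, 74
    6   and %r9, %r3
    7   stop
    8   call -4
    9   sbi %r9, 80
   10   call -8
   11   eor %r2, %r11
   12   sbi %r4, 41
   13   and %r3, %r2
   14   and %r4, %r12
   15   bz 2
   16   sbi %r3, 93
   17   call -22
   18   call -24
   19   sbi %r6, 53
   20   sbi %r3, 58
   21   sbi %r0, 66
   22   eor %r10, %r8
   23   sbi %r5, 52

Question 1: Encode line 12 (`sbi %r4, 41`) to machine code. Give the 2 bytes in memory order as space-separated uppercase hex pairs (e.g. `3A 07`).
82 29

12. sbi fields op=0x10:5|rd=4:4|imm=41:7 → word 8229h → 82 29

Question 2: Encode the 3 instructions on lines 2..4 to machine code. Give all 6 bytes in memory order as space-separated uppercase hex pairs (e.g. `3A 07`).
2. sbi fields op=0x10:5|rd=1:4|imm=118:7 → word 80f6h → 80 f6
3. sbi fields op=0x10:5|rd=13:4|imm=84:7 → word 86d4h → 86 d4
4. eor fields op=0x1:5|rd=6:4|rs=8:4|pad=0:3 → word 0b40h → 0b 40

80 F6 86 D4 0B 40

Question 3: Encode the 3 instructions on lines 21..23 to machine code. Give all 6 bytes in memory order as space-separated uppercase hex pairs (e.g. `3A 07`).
80 42 0D 40 82 B4

L21: sbi op=0x10:5|rd=0:4|imm=66:7 ⇒ 0x8042 ⇒ big 80 42
L22: eor op=0x1:5|rd=10:4|rs=8:4|pad=0:3 ⇒ 0x0d40 ⇒ big 0d 40
L23: sbi op=0x10:5|rd=5:4|imm=52:7 ⇒ 0x82b4 ⇒ big 82 b4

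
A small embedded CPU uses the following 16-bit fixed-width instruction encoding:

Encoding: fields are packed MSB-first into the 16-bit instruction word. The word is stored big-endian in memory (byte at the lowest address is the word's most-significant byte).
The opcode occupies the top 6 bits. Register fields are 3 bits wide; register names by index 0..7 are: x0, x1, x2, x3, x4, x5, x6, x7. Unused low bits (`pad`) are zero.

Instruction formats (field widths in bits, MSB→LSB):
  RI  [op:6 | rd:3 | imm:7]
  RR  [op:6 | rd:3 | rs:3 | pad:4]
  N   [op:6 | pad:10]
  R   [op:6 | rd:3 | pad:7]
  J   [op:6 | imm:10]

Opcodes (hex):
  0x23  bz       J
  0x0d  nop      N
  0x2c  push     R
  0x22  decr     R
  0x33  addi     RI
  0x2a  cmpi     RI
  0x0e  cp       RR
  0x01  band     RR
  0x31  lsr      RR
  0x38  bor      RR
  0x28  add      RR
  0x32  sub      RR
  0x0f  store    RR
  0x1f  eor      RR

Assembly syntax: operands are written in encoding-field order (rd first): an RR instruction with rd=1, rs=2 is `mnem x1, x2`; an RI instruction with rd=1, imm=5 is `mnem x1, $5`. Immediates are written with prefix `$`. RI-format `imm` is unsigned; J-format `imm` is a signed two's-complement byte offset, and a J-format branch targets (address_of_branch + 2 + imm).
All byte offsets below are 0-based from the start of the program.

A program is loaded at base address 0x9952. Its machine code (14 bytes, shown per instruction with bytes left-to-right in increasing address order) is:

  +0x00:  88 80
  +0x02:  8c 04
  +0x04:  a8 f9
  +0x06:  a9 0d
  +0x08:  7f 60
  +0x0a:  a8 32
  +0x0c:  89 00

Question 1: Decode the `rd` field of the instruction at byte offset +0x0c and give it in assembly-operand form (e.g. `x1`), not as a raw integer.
x2

off 0x0c: read 89 00 as big → 0x8900
  op=0x8900>>10=0x22 ⇒ decr (R)
  [9:7] rd=2 = x2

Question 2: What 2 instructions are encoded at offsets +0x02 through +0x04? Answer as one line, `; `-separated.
bz $4; cmpi x1, $121

[02] 8c 04 → 0x8c04
  op=0x8c04>>10=0x23 ⇒ bz (J)
  imm: (w>>0)&0x3ff=0x4 → $4
[04] a8 f9 → 0xa8f9
  op=0xa8f9>>10=0x2a ⇒ cmpi (RI)
  rd: (w>>7)&0x7=0x1 → x1
  imm: (w>>0)&0x7f=0x79 → $121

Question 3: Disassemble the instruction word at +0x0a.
cmpi x0, $50

@+0a  big-endian(a8 32) = 0xa832
  op=0xa832>>10=0x2a ⇒ cmpi (RI)
  [9:7] rd=0 = x0
  [6:0] imm=50 = $50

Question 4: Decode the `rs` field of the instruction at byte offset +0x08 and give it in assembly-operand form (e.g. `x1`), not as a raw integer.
[08] 7f 60 → 0x7f60
  op=0x7f60>>10=0x1f ⇒ eor (RR)
  rd@[9:7]=0x6 ⇒ x6
  rs@[6:4]=0x6 ⇒ x6

x6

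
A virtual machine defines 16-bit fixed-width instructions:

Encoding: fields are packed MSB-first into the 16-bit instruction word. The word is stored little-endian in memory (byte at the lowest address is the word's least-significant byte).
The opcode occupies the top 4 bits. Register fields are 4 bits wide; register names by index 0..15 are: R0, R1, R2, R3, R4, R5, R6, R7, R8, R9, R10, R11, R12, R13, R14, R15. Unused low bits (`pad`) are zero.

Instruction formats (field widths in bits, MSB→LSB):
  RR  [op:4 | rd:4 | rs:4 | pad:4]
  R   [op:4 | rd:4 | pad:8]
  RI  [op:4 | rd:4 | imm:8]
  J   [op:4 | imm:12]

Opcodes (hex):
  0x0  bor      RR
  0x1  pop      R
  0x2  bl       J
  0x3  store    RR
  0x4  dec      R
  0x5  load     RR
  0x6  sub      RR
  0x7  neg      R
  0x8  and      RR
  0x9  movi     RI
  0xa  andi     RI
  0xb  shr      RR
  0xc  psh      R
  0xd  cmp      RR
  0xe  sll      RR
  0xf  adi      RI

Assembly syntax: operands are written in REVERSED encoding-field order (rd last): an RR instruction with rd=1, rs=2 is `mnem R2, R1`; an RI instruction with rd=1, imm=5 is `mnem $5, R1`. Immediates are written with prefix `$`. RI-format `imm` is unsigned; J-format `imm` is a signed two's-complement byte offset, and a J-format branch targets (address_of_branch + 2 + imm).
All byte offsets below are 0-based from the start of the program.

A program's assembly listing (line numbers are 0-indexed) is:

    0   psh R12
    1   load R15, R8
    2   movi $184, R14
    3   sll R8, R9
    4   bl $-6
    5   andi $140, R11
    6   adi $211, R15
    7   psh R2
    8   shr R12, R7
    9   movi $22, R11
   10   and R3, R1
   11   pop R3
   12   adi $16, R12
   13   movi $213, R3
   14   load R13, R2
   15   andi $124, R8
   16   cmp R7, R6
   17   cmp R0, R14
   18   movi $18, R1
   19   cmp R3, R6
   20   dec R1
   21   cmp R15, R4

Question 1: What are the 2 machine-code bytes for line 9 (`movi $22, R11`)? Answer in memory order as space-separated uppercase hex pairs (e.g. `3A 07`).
16 9B

line 9 (movi): pack op=0x9:4|rd=11:4|imm=22:8 = 0x9b16; little→ 16 9b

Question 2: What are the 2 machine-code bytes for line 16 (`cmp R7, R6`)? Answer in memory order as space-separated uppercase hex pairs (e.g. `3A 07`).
70 D6

line 16 (cmp): pack op=0xd:4|rd=6:4|rs=7:4|pad=0:4 = 0xd670; little→ 70 d6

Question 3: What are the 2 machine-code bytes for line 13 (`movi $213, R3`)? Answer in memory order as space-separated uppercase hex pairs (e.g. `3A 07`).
13. movi fields op=0x9:4|rd=3:4|imm=213:8 → word 93d5h → d5 93

D5 93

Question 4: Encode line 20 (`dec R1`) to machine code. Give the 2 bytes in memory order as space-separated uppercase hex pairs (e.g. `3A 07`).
L20: dec op=0x4:4|rd=1:4|pad=0:8 ⇒ 0x4100 ⇒ little 00 41

00 41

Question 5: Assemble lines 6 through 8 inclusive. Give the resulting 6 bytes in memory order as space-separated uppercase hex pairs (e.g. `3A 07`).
D3 FF 00 C2 C0 B7

line 6 (adi): pack op=0xf:4|rd=15:4|imm=211:8 = 0xffd3; little→ d3 ff
line 7 (psh): pack op=0xc:4|rd=2:4|pad=0:8 = 0xc200; little→ 00 c2
line 8 (shr): pack op=0xb:4|rd=7:4|rs=12:4|pad=0:4 = 0xb7c0; little→ c0 b7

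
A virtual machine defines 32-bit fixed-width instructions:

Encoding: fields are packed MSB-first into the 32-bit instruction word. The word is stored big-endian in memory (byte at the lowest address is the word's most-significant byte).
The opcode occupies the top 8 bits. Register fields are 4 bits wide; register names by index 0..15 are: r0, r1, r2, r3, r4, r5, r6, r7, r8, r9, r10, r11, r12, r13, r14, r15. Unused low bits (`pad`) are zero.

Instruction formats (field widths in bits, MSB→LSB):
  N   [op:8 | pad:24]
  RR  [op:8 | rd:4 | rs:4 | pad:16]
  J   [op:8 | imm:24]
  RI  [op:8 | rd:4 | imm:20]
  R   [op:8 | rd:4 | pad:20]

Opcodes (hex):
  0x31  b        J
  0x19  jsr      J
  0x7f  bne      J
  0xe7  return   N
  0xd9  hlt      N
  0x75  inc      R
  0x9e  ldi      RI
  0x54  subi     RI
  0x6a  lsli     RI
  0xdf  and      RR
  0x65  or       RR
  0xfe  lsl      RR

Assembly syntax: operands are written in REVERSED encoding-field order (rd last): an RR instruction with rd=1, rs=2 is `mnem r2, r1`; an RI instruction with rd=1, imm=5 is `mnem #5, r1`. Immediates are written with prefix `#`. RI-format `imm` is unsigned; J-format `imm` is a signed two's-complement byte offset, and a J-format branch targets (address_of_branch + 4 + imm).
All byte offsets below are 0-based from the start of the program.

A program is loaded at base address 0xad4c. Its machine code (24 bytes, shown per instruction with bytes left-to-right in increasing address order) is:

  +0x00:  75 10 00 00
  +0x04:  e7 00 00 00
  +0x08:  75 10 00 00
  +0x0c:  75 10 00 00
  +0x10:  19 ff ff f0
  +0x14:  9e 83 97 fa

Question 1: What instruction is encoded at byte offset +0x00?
+0x00: 75 10 00 00 ⇒ word 0x75100000 (big)
  top 8b → 0x75 → inc [R]
  rd: (w>>20)&0xf=0x1 → r1

inc r1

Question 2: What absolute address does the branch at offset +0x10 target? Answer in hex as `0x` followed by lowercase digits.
[10] 19 ff ff f0 → 0x19fffff0
  top 8b → 0x19 → jsr [J]
  [23:0] imm=16777200 (s24→-16) = #-16
  target = base 0xad4c + off 0x10 + 4 + imm -16 = 0xad50

0xad50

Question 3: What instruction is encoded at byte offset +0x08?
inc r1

[08] 75 10 00 00 → 0x75100000
  top 8b → 0x75 → inc [R]
  [23:20] rd=1 = r1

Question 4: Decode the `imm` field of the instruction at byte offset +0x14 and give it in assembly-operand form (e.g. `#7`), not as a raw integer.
+0x14: 9e 83 97 fa ⇒ word 0x9e8397fa (big)
  top 8b → 0x9e → ldi [RI]
  rd: (w>>20)&0xf=0x8 → r8
  imm: (w>>0)&0xfffff=0x397fa → #235514

#235514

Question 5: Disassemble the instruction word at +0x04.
return

[04] e7 00 00 00 → 0xe7000000
  opcode bits[31:24]=0xe7: return/N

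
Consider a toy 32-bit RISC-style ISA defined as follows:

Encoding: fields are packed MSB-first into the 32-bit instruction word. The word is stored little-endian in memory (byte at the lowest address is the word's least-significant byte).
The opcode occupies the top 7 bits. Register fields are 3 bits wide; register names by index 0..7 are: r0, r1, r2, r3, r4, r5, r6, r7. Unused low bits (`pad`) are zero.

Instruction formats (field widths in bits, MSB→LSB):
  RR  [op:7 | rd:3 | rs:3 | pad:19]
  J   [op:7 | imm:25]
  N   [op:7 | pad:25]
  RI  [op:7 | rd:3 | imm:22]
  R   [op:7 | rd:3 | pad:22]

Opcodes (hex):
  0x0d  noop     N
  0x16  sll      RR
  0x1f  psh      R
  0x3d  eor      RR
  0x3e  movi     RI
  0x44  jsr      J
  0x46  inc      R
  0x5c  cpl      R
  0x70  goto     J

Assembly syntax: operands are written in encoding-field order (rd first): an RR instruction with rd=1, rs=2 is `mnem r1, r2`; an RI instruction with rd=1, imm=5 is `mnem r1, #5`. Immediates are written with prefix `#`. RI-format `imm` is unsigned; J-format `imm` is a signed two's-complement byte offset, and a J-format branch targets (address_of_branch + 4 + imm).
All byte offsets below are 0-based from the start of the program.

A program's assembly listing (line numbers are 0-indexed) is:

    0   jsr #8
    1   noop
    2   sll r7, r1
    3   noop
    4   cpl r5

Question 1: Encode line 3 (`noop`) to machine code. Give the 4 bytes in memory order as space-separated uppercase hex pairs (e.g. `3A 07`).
L3: noop op=0xd:7|pad=0:25 ⇒ 0x1a000000 ⇒ little 00 00 00 1a

00 00 00 1A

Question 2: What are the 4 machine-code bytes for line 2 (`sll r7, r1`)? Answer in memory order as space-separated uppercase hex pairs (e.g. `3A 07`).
00 00 C8 2D

line 2 (sll): pack op=0x16:7|rd=7:3|rs=1:3|pad=0:19 = 0x2dc80000; little→ 00 00 c8 2d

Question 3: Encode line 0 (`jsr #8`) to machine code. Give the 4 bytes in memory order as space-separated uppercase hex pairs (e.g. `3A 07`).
08 00 00 88

0. jsr fields op=0x44:7|imm=8:25 → word 88000008h → 08 00 00 88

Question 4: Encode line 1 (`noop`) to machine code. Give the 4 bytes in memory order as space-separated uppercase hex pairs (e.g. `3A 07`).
L1: noop op=0xd:7|pad=0:25 ⇒ 0x1a000000 ⇒ little 00 00 00 1a

00 00 00 1A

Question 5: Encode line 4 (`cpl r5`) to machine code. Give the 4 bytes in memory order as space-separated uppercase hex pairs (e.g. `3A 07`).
4. cpl fields op=0x5c:7|rd=5:3|pad=0:22 → word b9400000h → 00 00 40 b9

00 00 40 B9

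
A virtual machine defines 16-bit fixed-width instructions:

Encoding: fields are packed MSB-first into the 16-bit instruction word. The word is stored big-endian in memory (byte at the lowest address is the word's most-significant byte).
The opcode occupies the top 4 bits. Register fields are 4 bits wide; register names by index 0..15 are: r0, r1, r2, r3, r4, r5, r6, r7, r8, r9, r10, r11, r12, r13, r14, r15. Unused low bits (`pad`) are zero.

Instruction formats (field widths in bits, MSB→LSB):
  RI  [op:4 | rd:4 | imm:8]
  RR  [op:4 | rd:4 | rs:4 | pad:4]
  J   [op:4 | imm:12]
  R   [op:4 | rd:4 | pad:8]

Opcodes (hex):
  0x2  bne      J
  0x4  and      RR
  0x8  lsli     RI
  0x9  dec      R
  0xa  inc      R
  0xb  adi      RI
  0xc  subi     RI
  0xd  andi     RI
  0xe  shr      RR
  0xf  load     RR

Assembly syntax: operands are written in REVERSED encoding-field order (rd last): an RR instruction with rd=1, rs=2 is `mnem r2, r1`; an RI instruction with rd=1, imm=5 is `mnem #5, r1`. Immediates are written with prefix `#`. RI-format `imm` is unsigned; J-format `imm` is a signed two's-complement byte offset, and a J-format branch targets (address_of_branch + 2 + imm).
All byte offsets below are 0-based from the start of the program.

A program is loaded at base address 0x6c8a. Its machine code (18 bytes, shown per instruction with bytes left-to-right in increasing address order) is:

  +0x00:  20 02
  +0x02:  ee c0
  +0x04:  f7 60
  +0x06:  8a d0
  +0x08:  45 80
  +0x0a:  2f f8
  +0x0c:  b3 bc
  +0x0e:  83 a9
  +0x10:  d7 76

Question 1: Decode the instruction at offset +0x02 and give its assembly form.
shr r12, r14

@+02  big-endian(ee c0) = 0xeec0
  opcode bits[15:12]=0xe: shr/RR
  rd: (w>>8)&0xf=0xe → r14
  rs: (w>>4)&0xf=0xc → r12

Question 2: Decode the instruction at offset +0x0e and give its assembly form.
lsli #169, r3

@+0e  big-endian(83 a9) = 0x83a9
  opcode bits[15:12]=0x8: lsli/RI
  [11:8] rd=3 = r3
  [7:0] imm=169 = #169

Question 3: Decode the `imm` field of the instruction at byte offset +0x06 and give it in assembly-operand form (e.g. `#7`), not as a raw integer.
[06] 8a d0 → 0x8ad0
  op=0x8ad0>>12=0x8 ⇒ lsli (RI)
  rd: (w>>8)&0xf=0xa → r10
  imm: (w>>0)&0xff=0xd0 → #208

#208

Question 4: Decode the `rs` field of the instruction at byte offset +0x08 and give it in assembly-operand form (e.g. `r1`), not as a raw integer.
r8

+0x08: 45 80 ⇒ word 0x4580 (big)
  opcode bits[15:12]=0x4: and/RR
  rd@[11:8]=0x5 ⇒ r5
  rs@[7:4]=0x8 ⇒ r8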